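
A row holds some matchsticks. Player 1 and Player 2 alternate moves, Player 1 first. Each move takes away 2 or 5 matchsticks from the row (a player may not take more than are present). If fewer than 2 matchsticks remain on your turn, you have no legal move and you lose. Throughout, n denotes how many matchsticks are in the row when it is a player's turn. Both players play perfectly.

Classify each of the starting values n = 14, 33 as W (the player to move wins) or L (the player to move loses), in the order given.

14: L, 33: W

Compute win/loss labels from the base case upward. A position with no move is L. Any other position is W if it can reach an L in one move, else L.
n=0: no move → L
n=1: no move → L
n=2: →0(L), so W
n=3: →1(L), so W
n=4: →2(W) only, which is W, so L
n=5: →0(L), so W
n=6: →4(L), so W
n=7: →5(W), 2(W) — all W, so L
n=8: →6(W), 3(W) — all W, so L
n=9: →7(L), so W
n=10: →8(L), so W
n=11: →9(W), 6(W) — all W, so L
n=12: →7(L), so W
n=13: →11(L), so W
n=14: →12(W), 9(W) — all W, so L
n=15: →13(W), 10(W) — all W, so L
n=16: →14(L), so W
n=17: →15(L), so W
n=18: →16(W), 13(W) — all W, so L
n=19: →14(L), so W
n=20: →18(L), so W
n=21: →19(W), 16(W) — all W, so L
n=22: →20(W), 17(W) — all W, so L
n=23: →21(L), so W
n=24: →22(L), so W
n=25: →23(W), 20(W) — all W, so L
n=26: →21(L), so W
n=27: →25(L), so W
n=28: →26(W), 23(W) — all W, so L
n=29: →27(W), 24(W) — all W, so L
n=30: →28(L), so W
n=31: →29(L), so W
n=32: →30(W), 27(W) — all W, so L
n=33: →28(L), so W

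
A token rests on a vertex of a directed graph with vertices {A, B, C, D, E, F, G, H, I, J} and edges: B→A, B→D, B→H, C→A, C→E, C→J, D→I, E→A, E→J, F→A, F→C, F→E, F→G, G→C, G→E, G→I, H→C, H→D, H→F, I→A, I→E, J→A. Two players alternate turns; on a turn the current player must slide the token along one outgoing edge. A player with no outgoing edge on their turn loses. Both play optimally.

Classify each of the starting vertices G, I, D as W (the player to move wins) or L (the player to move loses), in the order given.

G: L, I: W, D: L

Build the W/L table. Terminal = L. A non-terminal position is W if it has a move to some L; otherwise it is L.
Every edge goes from a vertex to one that appears earlier in the order A, J, E, I, C, G, F, D, H, B, so processing vertices in that order labels each vertex after all of its successors.
A: no outgoing edge → L
J: →A(L), so W
E: →A(L), so W
I: →A(L), so W
C: →A(L), so W
G: →C(W), I(W), E(W) — all W, so L
F: →G(L), so W
D: →I(W) only, which is W, so L
H: →D(L), so W
B: →D(L), so W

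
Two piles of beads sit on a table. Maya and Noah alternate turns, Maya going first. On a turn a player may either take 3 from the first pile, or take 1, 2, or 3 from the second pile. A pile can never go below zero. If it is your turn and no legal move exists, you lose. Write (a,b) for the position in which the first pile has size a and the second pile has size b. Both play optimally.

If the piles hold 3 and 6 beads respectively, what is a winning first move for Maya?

Compute win/loss labels from the base case upward. A position with no move is L. Any other position is W if it can reach an L in one move, else L.
No move ever increases a pile, so every position that can arise here has a ≤ 3 and b ≤ 6; it is enough to label the cells with 0 ≤ a ≤ 3 and 0 ≤ b ≤ 6.
Every move lowers a or b (never raises either), so fill the grid row by row in increasing a, and left to right within a row: each cell's successors are then already labelled.
      b=0  b=1  b=2  b=3  b=4  b=5  b=6
a=0:    L    W    W    W    L    W    W
a=1:    L    W    W    W    L    W    W
a=2:    L    W    W    W    L    W    W
a=3:    W    L    W    W    W    L    W
Cells with no legal move (terminal, hence L): (0,0), (1,0), (2,0).
The remaining L cells, each justified by listing all of its moves:
(0,4): moves to (0,3)(W), (0,2)(W), (0,1)(W); every one is W ⇒ L
(1,4): moves to (1,3)(W), (1,2)(W), (1,1)(W); every one is W ⇒ L
(2,4): moves to (2,3)(W), (2,2)(W), (2,1)(W); every one is W ⇒ L
(3,1): moves to (0,1)(W), (3,0)(W); every one is W ⇒ L
(3,5): moves to (0,5)(W), (3,4)(W), (3,3)(W), (3,2)(W); every one is W ⇒ L
Every other cell has at least one move into one of the L cells above, so it is W.
From (3,6), the L positions reachable in one move are: (3,5).

Move to (3,5).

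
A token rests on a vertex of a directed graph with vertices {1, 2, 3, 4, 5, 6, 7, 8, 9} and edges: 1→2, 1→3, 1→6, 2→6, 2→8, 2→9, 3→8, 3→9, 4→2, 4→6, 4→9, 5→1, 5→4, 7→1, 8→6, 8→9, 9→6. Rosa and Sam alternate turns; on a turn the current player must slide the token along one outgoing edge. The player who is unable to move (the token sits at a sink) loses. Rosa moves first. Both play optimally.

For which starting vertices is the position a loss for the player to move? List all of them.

Label each position W (a win for the player to move) or L (a loss). A position with no legal move is L; any other position is W exactly when some move reaches an L, and L when every move reaches a W.
Every edge goes from a vertex to one that appears earlier in the order 6, 9, 8, 3, 2, 4, 1, 5, 7, so processing vertices in that order labels each vertex after all of its successors.
6: no outgoing edge → L
9: →6(L), so W
8: →6(L), so W
3: →8(W), 9(W) — all W, so L
2: →6(L), so W
4: →6(L), so W
1: →3(L), so W
5: →1(W), 4(W) — all W, so L
7: →1(W) only, which is W, so L
The losing starting vertices are exactly the entries labelled L in this table (4 of them).

3, 5, 6, 7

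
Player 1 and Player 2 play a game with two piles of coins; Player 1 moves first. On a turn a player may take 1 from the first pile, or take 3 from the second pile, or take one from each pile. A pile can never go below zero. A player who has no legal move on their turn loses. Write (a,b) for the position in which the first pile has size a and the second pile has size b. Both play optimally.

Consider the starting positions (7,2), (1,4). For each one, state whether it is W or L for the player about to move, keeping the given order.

(7,2): W, (1,4): L

Classify positions by backward induction: terminal positions (no move available) are L. From any other position, the mover wins iff some move reaches an L.
No move ever increases a pile, so every position that can arise here has a ≤ 7 and b ≤ 4; it is enough to label the cells with 0 ≤ a ≤ 7 and 0 ≤ b ≤ 4.
Every move lowers a or b (never raises either), so fill the grid row by row in increasing a, and left to right within a row: each cell's successors are then already labelled.
      b=0  b=1  b=2  b=3  b=4
a=0:    L    L    L    W    W
a=1:    W    W    W    W    L
a=2:    L    L    L    W    W
a=3:    W    W    W    W    L
a=4:    L    L    L    W    W
a=5:    W    W    W    W    L
a=6:    L    L    L    W    W
a=7:    W    W    W    W    L
Cells with no legal move (terminal, hence L): (0,0), (0,1), (0,2).
The remaining L cells, each justified by listing all of its moves:
(1,4): →(0,4)(W), (1,1)(W), (0,3)(W) — all W, so L
(2,0): →(1,0)(W) only, which is W, so L
(2,1): →(1,1)(W), (1,0)(W) — all W, so L
(2,2): →(1,2)(W), (1,1)(W) — all W, so L
(3,4): →(2,4)(W), (3,1)(W), (2,3)(W) — all W, so L
(4,0): →(3,0)(W) only, which is W, so L
(4,1): →(3,1)(W), (3,0)(W) — all W, so L
(4,2): →(3,2)(W), (3,1)(W) — all W, so L
(5,4): →(4,4)(W), (5,1)(W), (4,3)(W) — all W, so L
(6,0): →(5,0)(W) only, which is W, so L
(6,1): →(5,1)(W), (5,0)(W) — all W, so L
(6,2): →(5,2)(W), (5,1)(W) — all W, so L
(7,4): →(6,4)(W), (7,1)(W), (6,3)(W) — all W, so L
Every other cell has at least one move into one of the L cells above, so it is W.
(7,2): the move to (6,2) reaches an L cell, so W
(1,4): one of the L cells justified above, so L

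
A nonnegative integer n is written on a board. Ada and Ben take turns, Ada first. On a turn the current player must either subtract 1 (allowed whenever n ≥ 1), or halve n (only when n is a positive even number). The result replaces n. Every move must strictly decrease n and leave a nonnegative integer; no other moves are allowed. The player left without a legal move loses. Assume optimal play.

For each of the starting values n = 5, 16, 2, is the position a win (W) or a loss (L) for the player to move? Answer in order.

Label each position W (a win for the player to move) or L (a loss). A position with no legal move is L; any other position is W exactly when some move reaches an L, and L when every move reaches a W.
n=0: no move → L
n=1: can move to 0, which is L ⇒ W
n=2: the only move is to 1(W), a W ⇒ L
n=3: can move to 2, which is L ⇒ W
n=4: can move to 2, which is L ⇒ W
n=5: the only move is to 4(W), a W ⇒ L
n=6: can move to 5, which is L ⇒ W
n=7: the only move is to 6(W), a W ⇒ L
n=8: can move to 7, which is L ⇒ W
n=9: the only move is to 8(W), a W ⇒ L
n=10: can move to 5, which is L ⇒ W
n=11: the only move is to 10(W), a W ⇒ L
n=12: can move to 11, which is L ⇒ W
n=13: the only move is to 12(W), a W ⇒ L
n=14: can move to 7, which is L ⇒ W
n=15: the only move is to 14(W), a W ⇒ L
n=16: can move to 15, which is L ⇒ W

5: L, 16: W, 2: L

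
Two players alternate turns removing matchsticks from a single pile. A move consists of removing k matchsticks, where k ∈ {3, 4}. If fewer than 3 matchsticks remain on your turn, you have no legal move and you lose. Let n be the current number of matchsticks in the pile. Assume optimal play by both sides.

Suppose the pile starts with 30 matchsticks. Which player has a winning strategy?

Classify positions by backward induction: terminal positions (no move available) are L. From any other position, the mover wins iff some move reaches an L.
n=0: no move → L
n=1: no move → L
n=2: no move → L
n=3: W (go to 0, an L position)
n=4: W (go to 1, an L position)
n=5: W (go to 2, an L position)
n=6: W (go to 2, an L position)
n=7: L (options 4(W), 3(W) are all W)
n=8: L (options 5(W), 4(W) are all W)
n=9: L (options 6(W), 5(W) are all W)
n=10: W (go to 7, an L position)
n=11: W (go to 8, an L position)
n=12: W (go to 9, an L position)
n=13: W (go to 9, an L position)
n=14: L (options 11(W), 10(W) are all W)
n=15: L (options 12(W), 11(W) are all W)
n=16: L (options 13(W), 12(W) are all W)
n=17: W (go to 14, an L position)
n=18: W (go to 15, an L position)
n=19: W (go to 16, an L position)
n=20: W (go to 16, an L position)
n=21: L (options 18(W), 17(W) are all W)
n=22: L (options 19(W), 18(W) are all W)
n=23: L (options 20(W), 19(W) are all W)
n=24: W (go to 21, an L position)
n=25: W (go to 22, an L position)
n=26: W (go to 23, an L position)
n=27: W (go to 23, an L position)
n=28: L (options 25(W), 24(W) are all W)
n=29: L (options 26(W), 25(W) are all W)
n=30: L (options 27(W), 26(W) are all W)
Every move from 30 reaches a W position, so the mover loses.

The second player wins.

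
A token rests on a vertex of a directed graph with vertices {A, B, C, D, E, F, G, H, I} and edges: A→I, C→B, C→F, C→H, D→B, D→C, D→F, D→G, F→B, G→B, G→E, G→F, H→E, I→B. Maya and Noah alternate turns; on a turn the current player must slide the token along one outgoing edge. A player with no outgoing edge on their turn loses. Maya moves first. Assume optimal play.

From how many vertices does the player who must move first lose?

Classify positions by backward induction: terminal positions (no move available) are L. From any other position, the mover wins iff some move reaches an L.
Every edge goes from a vertex to one that appears earlier in the order E, B, F, I, A, G, H, C, D, so processing vertices in that order labels each vertex after all of its successors.
E: no outgoing edge → L
B: no outgoing edge → L
F: W (go to B, an L position)
I: W (go to B, an L position)
A: L (sole option I(W) is W)
G: W (go to B, an L position)
H: W (go to E, an L position)
C: W (go to B, an L position)
D: W (go to B, an L position)
The L vertices are A, B, E; that is 3 in all.

3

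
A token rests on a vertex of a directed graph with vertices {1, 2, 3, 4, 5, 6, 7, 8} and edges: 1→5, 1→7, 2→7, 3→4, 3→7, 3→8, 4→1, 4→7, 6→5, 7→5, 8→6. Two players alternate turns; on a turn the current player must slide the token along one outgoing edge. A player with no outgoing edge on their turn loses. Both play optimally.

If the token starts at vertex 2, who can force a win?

Positions with no move are L. A position that does have a move is losing for the player to move precisely when every available move leads to a winning position for the opponent. Fill in the labels:
Every edge goes from a vertex to one that appears earlier in the order 5, 7, 1, 4, 6, 8, 2, 3, so processing vertices in that order labels each vertex after all of its successors.
5: no outgoing edge → L
7: can move to 5, which is L ⇒ W
1: can move to 5, which is L ⇒ W
4: moves to 1(W), 7(W); every one is W ⇒ L
6: can move to 5, which is L ⇒ W
8: the only move is to 6(W), a W ⇒ L
2: the only move is to 7(W), a W ⇒ L
3: can move to 8, which is L ⇒ W
The starting position 2 is L: whatever the player to move does, the opponent receives a W position.

The second player wins.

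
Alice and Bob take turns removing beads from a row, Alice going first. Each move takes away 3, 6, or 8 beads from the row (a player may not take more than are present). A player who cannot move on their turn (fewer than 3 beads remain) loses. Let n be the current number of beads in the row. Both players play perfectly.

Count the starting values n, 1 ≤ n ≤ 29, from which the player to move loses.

8

Build the W/L table. Terminal = L. A non-terminal position is W if it has a move to some L; otherwise it is L.
n=0: no move → L
n=1: no move → L
n=2: no move → L
n=3: can move to 0, which is L ⇒ W
n=4: can move to 1, which is L ⇒ W
n=5: can move to 2, which is L ⇒ W
n=6: can move to 0, which is L ⇒ W
n=7: can move to 1, which is L ⇒ W
n=8: can move to 2, which is L ⇒ W
n=9: can move to 1, which is L ⇒ W
n=10: can move to 2, which is L ⇒ W
n=11: moves to 8(W), 5(W), 3(W); every one is W ⇒ L
n=12: moves to 9(W), 6(W), 4(W); every one is W ⇒ L
n=13: moves to 10(W), 7(W), 5(W); every one is W ⇒ L
n=14: can move to 11, which is L ⇒ W
n=15: can move to 12, which is L ⇒ W
n=16: can move to 13, which is L ⇒ W
n=17: can move to 11, which is L ⇒ W
n=18: can move to 12, which is L ⇒ W
n=19: can move to 13, which is L ⇒ W
n=20: can move to 12, which is L ⇒ W
n=21: can move to 13, which is L ⇒ W
n=22: moves to 19(W), 16(W), 14(W); every one is W ⇒ L
n=23: moves to 20(W), 17(W), 15(W); every one is W ⇒ L
n=24: moves to 21(W), 18(W), 16(W); every one is W ⇒ L
n=25: can move to 22, which is L ⇒ W
n=26: can move to 23, which is L ⇒ W
n=27: can move to 24, which is L ⇒ W
n=28: can move to 22, which is L ⇒ W
n=29: can move to 23, which is L ⇒ W
L entries with 1 ≤ n ≤ 29 (n=0 is outside the asked range and is not counted): n = 1, 2, 11, 12, 13, 22, 23, 24; that makes 8.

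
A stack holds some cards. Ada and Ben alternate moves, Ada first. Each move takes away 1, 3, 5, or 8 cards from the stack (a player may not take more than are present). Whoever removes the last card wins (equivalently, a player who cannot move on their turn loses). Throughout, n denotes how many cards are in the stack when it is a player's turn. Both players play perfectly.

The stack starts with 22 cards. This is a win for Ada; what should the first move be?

Positions with no move are L. A position that does have a move is losing for the player to move precisely when every available move leads to a winning position for the opponent. Fill in the labels:
n=0: no move → L
n=1: →0(L), so W
n=2: →1(W) only, which is W, so L
n=3: →2(L), so W
n=4: →3(W), 1(W) — all W, so L
n=5: →4(L), so W
n=6: →5(W), 3(W), 1(W) — all W, so L
n=7: →6(L), so W
n=8: →0(L), so W
n=9: →6(L), so W
n=10: →2(L), so W
n=11: →6(L), so W
n=12: →4(L), so W
n=13: →12(W), 10(W), 8(W), 5(W) — all W, so L
n=14: →13(L), so W
n=15: →14(W), 12(W), 10(W), 7(W) — all W, so L
n=16: →15(L), so W
n=17: →16(W), 14(W), 12(W), 9(W) — all W, so L
n=18: →17(L), so W
n=19: →18(W), 16(W), 14(W), 11(W) — all W, so L
n=20: →19(L), so W
n=21: →13(L), so W
n=22: →19(L), so W
From 22, the L positions reachable in one move are: 19, 17. Any move reaching one of these is winning.

Remove 3, leaving 19.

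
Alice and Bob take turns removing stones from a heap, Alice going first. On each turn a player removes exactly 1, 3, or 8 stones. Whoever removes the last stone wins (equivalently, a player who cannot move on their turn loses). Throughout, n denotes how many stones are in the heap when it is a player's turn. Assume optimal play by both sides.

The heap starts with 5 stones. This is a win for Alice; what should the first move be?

Work bottom-up. With no move the player to move loses. Otherwise the position is W if at least one move leads to an L position for the opponent, and L if every move leads to a W.
n=0: no move → L
n=1: reaches L-position 0 → W
n=2: only reaches 1(W), which is W → L
n=3: reaches L-position 2 → W
n=4: only reaches 3(W), 1(W), all W → L
n=5: reaches L-position 4 → W
From 5, the L positions reachable in one move are: 4, 2. Any move reaching one of these is winning.

Remove 1, leaving 4.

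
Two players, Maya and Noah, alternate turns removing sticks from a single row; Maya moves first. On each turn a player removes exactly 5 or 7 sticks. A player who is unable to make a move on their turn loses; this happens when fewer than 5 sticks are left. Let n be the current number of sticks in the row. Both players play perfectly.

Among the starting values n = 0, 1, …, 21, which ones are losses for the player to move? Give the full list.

0, 1, 2, 3, 4, 12, 13, 14, 15, 16

Compute win/loss labels from the base case upward. A position with no move is L. Any other position is W if it can reach an L in one move, else L.
n=0: no move → L
n=1: no move → L
n=2: no move → L
n=3: no move → L
n=4: no move → L
n=5: can move to 0, which is L ⇒ W
n=6: can move to 1, which is L ⇒ W
n=7: can move to 2, which is L ⇒ W
n=8: can move to 3, which is L ⇒ W
n=9: can move to 4, which is L ⇒ W
n=10: can move to 3, which is L ⇒ W
n=11: can move to 4, which is L ⇒ W
n=12: moves to 7(W), 5(W); every one is W ⇒ L
n=13: moves to 8(W), 6(W); every one is W ⇒ L
n=14: moves to 9(W), 7(W); every one is W ⇒ L
n=15: moves to 10(W), 8(W); every one is W ⇒ L
n=16: moves to 11(W), 9(W); every one is W ⇒ L
n=17: can move to 12, which is L ⇒ W
n=18: can move to 13, which is L ⇒ W
n=19: can move to 14, which is L ⇒ W
n=20: can move to 15, which is L ⇒ W
n=21: can move to 16, which is L ⇒ W
The losing starting values of n are exactly the entries labelled L in this table (10 of them).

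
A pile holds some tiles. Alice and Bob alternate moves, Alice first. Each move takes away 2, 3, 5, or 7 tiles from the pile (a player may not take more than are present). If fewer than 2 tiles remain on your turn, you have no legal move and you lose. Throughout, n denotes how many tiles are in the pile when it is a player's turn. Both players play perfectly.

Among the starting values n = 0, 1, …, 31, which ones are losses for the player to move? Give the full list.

Compute win/loss labels from the base case upward. A position with no move is L. Any other position is W if it can reach an L in one move, else L.
n=0: no move → L
n=1: no move → L
n=2: can move to 0, which is L ⇒ W
n=3: can move to 1, which is L ⇒ W
n=4: can move to 1, which is L ⇒ W
n=5: can move to 0, which is L ⇒ W
n=6: can move to 1, which is L ⇒ W
n=7: can move to 0, which is L ⇒ W
n=8: can move to 1, which is L ⇒ W
n=9: moves to 7(W), 6(W), 4(W), 2(W); every one is W ⇒ L
n=10: moves to 8(W), 7(W), 5(W), 3(W); every one is W ⇒ L
n=11: can move to 9, which is L ⇒ W
n=12: can move to 10, which is L ⇒ W
n=13: can move to 10, which is L ⇒ W
n=14: can move to 9, which is L ⇒ W
n=15: can move to 10, which is L ⇒ W
n=16: can move to 9, which is L ⇒ W
n=17: can move to 10, which is L ⇒ W
n=18: moves to 16(W), 15(W), 13(W), 11(W); every one is W ⇒ L
n=19: moves to 17(W), 16(W), 14(W), 12(W); every one is W ⇒ L
n=20: can move to 18, which is L ⇒ W
n=21: can move to 19, which is L ⇒ W
n=22: can move to 19, which is L ⇒ W
n=23: can move to 18, which is L ⇒ W
n=24: can move to 19, which is L ⇒ W
n=25: can move to 18, which is L ⇒ W
n=26: can move to 19, which is L ⇒ W
n=27: moves to 25(W), 24(W), 22(W), 20(W); every one is W ⇒ L
n=28: moves to 26(W), 25(W), 23(W), 21(W); every one is W ⇒ L
n=29: can move to 27, which is L ⇒ W
n=30: can move to 28, which is L ⇒ W
n=31: can move to 28, which is L ⇒ W
Reading off the rows marked L gives the requested list; there are 8 such values of n.

0, 1, 9, 10, 18, 19, 27, 28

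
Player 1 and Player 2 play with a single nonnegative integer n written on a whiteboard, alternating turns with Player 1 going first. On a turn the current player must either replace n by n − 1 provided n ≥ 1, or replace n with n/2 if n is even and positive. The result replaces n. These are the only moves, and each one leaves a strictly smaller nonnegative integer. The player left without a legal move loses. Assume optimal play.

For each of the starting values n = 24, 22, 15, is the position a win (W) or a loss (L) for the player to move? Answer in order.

24: W, 22: W, 15: L

Use the standard recursion: the mover loses at a terminal position; elsewhere, the mover wins exactly when some move hands the opponent an L position.
n=0: no move → L
n=1: reaches L-position 0 → W
n=2: only reaches 1(W), which is W → L
n=3: reaches L-position 2 → W
n=4: reaches L-position 2 → W
n=5: only reaches 4(W), which is W → L
n=6: reaches L-position 5 → W
n=7: only reaches 6(W), which is W → L
n=8: reaches L-position 7 → W
n=9: only reaches 8(W), which is W → L
n=10: reaches L-position 5 → W
n=11: only reaches 10(W), which is W → L
n=12: reaches L-position 11 → W
n=13: only reaches 12(W), which is W → L
n=14: reaches L-position 7 → W
n=15: only reaches 14(W), which is W → L
n=16: reaches L-position 15 → W
n=17: only reaches 16(W), which is W → L
n=18: reaches L-position 9 → W
n=19: only reaches 18(W), which is W → L
n=20: reaches L-position 19 → W
n=21: only reaches 20(W), which is W → L
n=22: reaches L-position 11 → W
n=23: only reaches 22(W), which is W → L
n=24: reaches L-position 23 → W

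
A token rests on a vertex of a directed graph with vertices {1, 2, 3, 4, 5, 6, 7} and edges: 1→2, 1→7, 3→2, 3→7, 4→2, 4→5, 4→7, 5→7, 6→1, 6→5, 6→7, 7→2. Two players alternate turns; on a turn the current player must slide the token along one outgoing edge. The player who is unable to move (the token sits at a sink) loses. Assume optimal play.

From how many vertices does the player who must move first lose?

Use the standard recursion: the mover loses at a terminal position; elsewhere, the mover wins exactly when some move hands the opponent an L position.
Every edge goes from a vertex to one that appears earlier in the order 2, 7, 5, 1, 6, 4, 3, so processing vertices in that order labels each vertex after all of its successors.
2: no outgoing edge → L
7: reaches L-position 2 → W
5: only reaches 7(W), which is W → L
1: reaches L-position 2 → W
6: reaches L-position 5 → W
4: reaches L-position 5 → W
3: reaches L-position 2 → W
The L vertices are 2, 5; that is 2 in all.

2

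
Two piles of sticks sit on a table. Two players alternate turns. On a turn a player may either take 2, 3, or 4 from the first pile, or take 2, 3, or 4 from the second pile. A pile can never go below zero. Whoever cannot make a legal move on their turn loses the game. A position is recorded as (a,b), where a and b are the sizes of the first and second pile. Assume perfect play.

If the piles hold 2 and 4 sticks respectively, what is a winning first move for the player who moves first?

Work bottom-up. With no move the player to move loses. Otherwise the position is W if at least one move leads to an L position for the opponent, and L if every move leads to a W.
No move ever increases a pile, so every position that can arise here has a ≤ 2 and b ≤ 4; it is enough to label the cells with 0 ≤ a ≤ 2 and 0 ≤ b ≤ 4.
Every move lowers a or b (never raises either), so fill the grid row by row in increasing a, and left to right within a row: each cell's successors are then already labelled.
      b=0  b=1  b=2  b=3  b=4
a=0:    L    L    W    W    W
a=1:    L    L    W    W    W
a=2:    W    W    L    L    W
Cells with no legal move (terminal, hence L): (0,0), (0,1), (1,0), (1,1).
The remaining L cells, each justified by listing all of its moves:
(2,2): only reaches (0,2)(W), (2,0)(W), all W → L
(2,3): only reaches (0,3)(W), (2,1)(W), (2,0)(W), all W → L
Every other cell has at least one move into one of the L cells above, so it is W.
From (2,4), the L positions reachable in one move are: (2,2).

Move to (2,2).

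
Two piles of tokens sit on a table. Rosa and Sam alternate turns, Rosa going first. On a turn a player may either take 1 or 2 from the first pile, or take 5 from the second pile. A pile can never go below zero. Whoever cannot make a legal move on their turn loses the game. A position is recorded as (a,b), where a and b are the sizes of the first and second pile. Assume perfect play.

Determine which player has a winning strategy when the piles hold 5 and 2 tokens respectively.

Rosa wins.

Positions with no move are L. A position that does have a move is losing for the player to move precisely when every available move leads to a winning position for the opponent. Fill in the labels:
No move ever increases a pile, so every position that can arise here has a ≤ 5 and b ≤ 2; it is enough to label the cells with 0 ≤ a ≤ 5 and 0 ≤ b ≤ 2.
Every move lowers a or b (never raises either), so fill the grid row by row in increasing a, and left to right within a row: each cell's successors are then already labelled.
      b=0  b=1  b=2
a=0:    L    L    L
a=1:    W    W    W
a=2:    W    W    W
a=3:    L    L    L
a=4:    W    W    W
a=5:    W    W    W
Cells with no legal move (terminal, hence L): (0,0), (0,1), (0,2).
The remaining L cells, each justified by listing all of its moves:
(3,0): L (options (2,0)(W), (1,0)(W) are all W)
(3,1): L (options (2,1)(W), (1,1)(W) are all W)
(3,2): L (options (2,2)(W), (1,2)(W) are all W)
Every other cell has at least one move into one of the L cells above, so it is W.
From (5,2) Rosa can move to (3,2), reaching an L position.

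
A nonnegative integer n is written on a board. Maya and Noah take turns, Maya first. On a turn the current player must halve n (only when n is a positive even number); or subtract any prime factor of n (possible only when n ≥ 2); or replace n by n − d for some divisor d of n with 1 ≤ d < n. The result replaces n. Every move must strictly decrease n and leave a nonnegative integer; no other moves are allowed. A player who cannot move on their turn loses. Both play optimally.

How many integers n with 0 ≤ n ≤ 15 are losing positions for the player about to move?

5

Compute win/loss labels from the base case upward. A position with no move is L. Any other position is W if it can reach an L in one move, else L.
n=0: no move → L
n=1: no move → L
n=2: reaches L-position 0 → W
n=3: reaches L-position 0 → W
n=4: only reaches 2(W), 3(W), all W → L
n=5: reaches L-position 0 → W
n=6: reaches L-position 4 → W
n=7: reaches L-position 0 → W
n=8: reaches L-position 4 → W
n=9: only reaches 6(W), 8(W), all W → L
n=10: reaches L-position 9 → W
n=11: reaches L-position 0 → W
n=12: reaches L-position 9 → W
n=13: reaches L-position 0 → W
n=14: only reaches 7(W), 12(W), 13(W), all W → L
n=15: reaches L-position 14 → W
L entries with 0 ≤ n ≤ 15: n = 0, 1, 4, 9, 14; that makes 5.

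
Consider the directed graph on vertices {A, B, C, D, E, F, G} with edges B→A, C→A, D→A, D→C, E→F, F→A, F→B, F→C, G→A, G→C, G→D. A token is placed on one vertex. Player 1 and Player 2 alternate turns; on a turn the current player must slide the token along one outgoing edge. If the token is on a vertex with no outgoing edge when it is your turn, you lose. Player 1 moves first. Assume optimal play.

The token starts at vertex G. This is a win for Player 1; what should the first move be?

Work bottom-up. With no move the player to move loses. Otherwise the position is W if at least one move leads to an L position for the opponent, and L if every move leads to a W.
Every edge goes from a vertex to one that appears earlier in the order A, B, C, D, G, F, E, so processing vertices in that order labels each vertex after all of its successors.
A: no outgoing edge → L
B: →A(L), so W
C: →A(L), so W
D: →A(L), so W
G: →A(L), so W
F: →A(L), so W
E: →F(W) only, which is W, so L
From G, the L positions reachable in one move are: A.

Move to A.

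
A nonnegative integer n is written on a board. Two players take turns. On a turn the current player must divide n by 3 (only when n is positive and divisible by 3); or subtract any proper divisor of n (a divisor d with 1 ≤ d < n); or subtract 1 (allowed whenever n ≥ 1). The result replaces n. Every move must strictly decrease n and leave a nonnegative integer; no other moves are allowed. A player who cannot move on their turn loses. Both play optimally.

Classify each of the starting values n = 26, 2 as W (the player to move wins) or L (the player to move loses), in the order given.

26: W, 2: L

Build the W/L table. Terminal = L. A non-terminal position is W if it has a move to some L; otherwise it is L.
n=0: no move → L
n=1: reaches L-position 0 → W
n=2: only reaches 1(W), which is W → L
n=3: reaches L-position 2 → W
n=4: reaches L-position 2 → W
n=5: only reaches 4(W), which is W → L
n=6: reaches L-position 2 → W
n=7: only reaches 6(W), which is W → L
n=8: reaches L-position 7 → W
n=9: only reaches 3(W), 6(W), 8(W), all W → L
n=10: reaches L-position 5 → W
n=11: only reaches 10(W), which is W → L
n=12: reaches L-position 9 → W
n=13: only reaches 12(W), which is W → L
n=14: reaches L-position 7 → W
n=15: reaches L-position 5 → W
n=16: only reaches 8(W), 12(W), 14(W), 15(W), all W → L
n=17: reaches L-position 16 → W
n=18: reaches L-position 9 → W
n=19: only reaches 18(W), which is W → L
n=20: reaches L-position 16 → W
n=21: reaches L-position 7 → W
n=22: reaches L-position 11 → W
n=23: only reaches 22(W), which is W → L
n=24: reaches L-position 16 → W
n=25: only reaches 20(W), 24(W), all W → L
n=26: reaches L-position 13 → W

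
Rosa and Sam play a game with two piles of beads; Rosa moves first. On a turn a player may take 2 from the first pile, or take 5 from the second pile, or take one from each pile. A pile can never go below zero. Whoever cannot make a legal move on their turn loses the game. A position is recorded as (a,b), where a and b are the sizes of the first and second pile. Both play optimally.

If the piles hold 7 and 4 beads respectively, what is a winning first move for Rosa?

Build the W/L table. Terminal = L. A non-terminal position is W if it has a move to some L; otherwise it is L.
No move ever increases a pile, so every position that can arise here has a ≤ 7 and b ≤ 4; it is enough to label the cells with 0 ≤ a ≤ 7 and 0 ≤ b ≤ 4.
Every move lowers a or b (never raises either), so fill the grid row by row in increasing a, and left to right within a row: each cell's successors are then already labelled.
      b=0  b=1  b=2  b=3  b=4
a=0:    L    L    L    L    L
a=1:    L    W    W    W    W
a=2:    W    W    W    W    W
a=3:    W    L    L    L    L
a=4:    L    L    W    W    W
a=5:    L    W    W    W    W
a=6:    W    W    L    L    L
a=7:    W    L    L    W    W
Cells with no legal move (terminal, hence L): (0,0), (0,1), (0,2), (0,3), (0,4), (1,0).
The remaining L cells, each justified by listing all of its moves:
(3,1): only reaches (1,1)(W), (2,0)(W), all W → L
(3,2): only reaches (1,2)(W), (2,1)(W), all W → L
(3,3): only reaches (1,3)(W), (2,2)(W), all W → L
(3,4): only reaches (1,4)(W), (2,3)(W), all W → L
(4,0): only reaches (2,0)(W), which is W → L
(4,1): only reaches (2,1)(W), (3,0)(W), all W → L
(5,0): only reaches (3,0)(W), which is W → L
(6,2): only reaches (4,2)(W), (5,1)(W), all W → L
(6,3): only reaches (4,3)(W), (5,2)(W), all W → L
(6,4): only reaches (4,4)(W), (5,3)(W), all W → L
(7,1): only reaches (5,1)(W), (6,0)(W), all W → L
(7,2): only reaches (5,2)(W), (6,1)(W), all W → L
Every other cell has at least one move into one of the L cells above, so it is W.
From (7,4), the L positions reachable in one move are: (6,3).

Move to (6,3).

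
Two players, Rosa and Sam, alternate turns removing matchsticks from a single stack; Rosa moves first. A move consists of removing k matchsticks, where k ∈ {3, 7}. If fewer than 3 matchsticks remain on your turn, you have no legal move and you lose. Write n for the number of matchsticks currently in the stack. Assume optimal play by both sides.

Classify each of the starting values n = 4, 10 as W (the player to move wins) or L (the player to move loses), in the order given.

4: W, 10: L

Positions with no move are L. A position that does have a move is losing for the player to move precisely when every available move leads to a winning position for the opponent. Fill in the labels:
n=0: no move → L
n=1: no move → L
n=2: no move → L
n=3: W (go to 0, an L position)
n=4: W (go to 1, an L position)
n=5: W (go to 2, an L position)
n=6: L (sole option 3(W) is W)
n=7: W (go to 0, an L position)
n=8: W (go to 1, an L position)
n=9: W (go to 6, an L position)
n=10: L (options 7(W), 3(W) are all W)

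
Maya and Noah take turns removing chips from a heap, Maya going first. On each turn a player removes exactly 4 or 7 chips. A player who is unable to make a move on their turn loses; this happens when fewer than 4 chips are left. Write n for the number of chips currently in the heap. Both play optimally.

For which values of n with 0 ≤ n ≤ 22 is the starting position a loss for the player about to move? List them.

Label each position W (a win for the player to move) or L (a loss). A position with no legal move is L; any other position is W exactly when some move reaches an L, and L when every move reaches a W.
n=0: no move → L
n=1: no move → L
n=2: no move → L
n=3: no move → L
n=4: W (go to 0, an L position)
n=5: W (go to 1, an L position)
n=6: W (go to 2, an L position)
n=7: W (go to 3, an L position)
n=8: W (go to 1, an L position)
n=9: W (go to 2, an L position)
n=10: W (go to 3, an L position)
n=11: L (options 7(W), 4(W) are all W)
n=12: L (options 8(W), 5(W) are all W)
n=13: L (options 9(W), 6(W) are all W)
n=14: L (options 10(W), 7(W) are all W)
n=15: W (go to 11, an L position)
n=16: W (go to 12, an L position)
n=17: W (go to 13, an L position)
n=18: W (go to 14, an L position)
n=19: W (go to 12, an L position)
n=20: W (go to 13, an L position)
n=21: W (go to 14, an L position)
n=22: L (options 18(W), 15(W) are all W)
The losing starting values of n are exactly the entries labelled L in this table (9 of them).

0, 1, 2, 3, 11, 12, 13, 14, 22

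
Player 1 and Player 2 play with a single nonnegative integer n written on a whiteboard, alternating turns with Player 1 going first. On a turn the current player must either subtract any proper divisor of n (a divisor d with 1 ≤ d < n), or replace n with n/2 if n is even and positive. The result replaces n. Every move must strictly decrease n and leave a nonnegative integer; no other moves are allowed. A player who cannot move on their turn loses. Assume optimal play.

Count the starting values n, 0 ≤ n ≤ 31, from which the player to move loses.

Classify positions by backward induction: terminal positions (no move available) are L. From any other position, the mover wins iff some move reaches an L.
n=0: no move → L
n=1: no move → L
n=2: reaches L-position 1 → W
n=3: only reaches 2(W), which is W → L
n=4: reaches L-position 3 → W
n=5: only reaches 4(W), which is W → L
n=6: reaches L-position 3 → W
n=7: only reaches 6(W), which is W → L
n=8: reaches L-position 7 → W
n=9: only reaches 6(W), 8(W), all W → L
n=10: reaches L-position 5 → W
n=11: only reaches 10(W), which is W → L
n=12: reaches L-position 9 → W
n=13: only reaches 12(W), which is W → L
n=14: reaches L-position 7 → W
n=15: only reaches 10(W), 12(W), 14(W), all W → L
n=16: reaches L-position 15 → W
n=17: only reaches 16(W), which is W → L
n=18: reaches L-position 9 → W
n=19: only reaches 18(W), which is W → L
n=20: reaches L-position 15 → W
n=21: only reaches 14(W), 18(W), 20(W), all W → L
n=22: reaches L-position 11 → W
n=23: only reaches 22(W), which is W → L
n=24: reaches L-position 21 → W
n=25: only reaches 20(W), 24(W), all W → L
n=26: reaches L-position 13 → W
n=27: only reaches 18(W), 24(W), 26(W), all W → L
n=28: reaches L-position 21 → W
n=29: only reaches 28(W), which is W → L
n=30: reaches L-position 15 → W
n=31: only reaches 30(W), which is W → L
L entries with 0 ≤ n ≤ 31: n = 0, 1, 3, 5, 7, 9, 11, 13, 15, 17, 19, 21, 23, 25, 27, 29, 31; that makes 17.

17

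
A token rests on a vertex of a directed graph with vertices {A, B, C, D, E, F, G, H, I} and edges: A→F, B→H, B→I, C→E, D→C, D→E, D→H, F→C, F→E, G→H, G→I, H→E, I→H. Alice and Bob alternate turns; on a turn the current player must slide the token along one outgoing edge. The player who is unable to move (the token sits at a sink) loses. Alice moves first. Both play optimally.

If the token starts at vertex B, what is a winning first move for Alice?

Move to I.

Build the W/L table. Terminal = L. A non-terminal position is W if it has a move to some L; otherwise it is L.
Every edge goes from a vertex to one that appears earlier in the order E, H, I, C, F, D, G, A, B, so processing vertices in that order labels each vertex after all of its successors.
E: no outgoing edge → L
H: →E(L), so W
I: →H(W) only, which is W, so L
C: →E(L), so W
F: →E(L), so W
D: →E(L), so W
G: →I(L), so W
A: →F(W) only, which is W, so L
B: →I(L), so W
From B, the L positions reachable in one move are: I.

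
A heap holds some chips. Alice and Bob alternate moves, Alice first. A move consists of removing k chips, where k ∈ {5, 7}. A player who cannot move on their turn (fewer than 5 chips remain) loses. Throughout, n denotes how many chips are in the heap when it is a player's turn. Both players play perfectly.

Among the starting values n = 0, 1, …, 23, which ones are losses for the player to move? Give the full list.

0, 1, 2, 3, 4, 12, 13, 14, 15, 16

Label each position W (a win for the player to move) or L (a loss). A position with no legal move is L; any other position is W exactly when some move reaches an L, and L when every move reaches a W.
n=0: no move → L
n=1: no move → L
n=2: no move → L
n=3: no move → L
n=4: no move → L
n=5: →0(L), so W
n=6: →1(L), so W
n=7: →2(L), so W
n=8: →3(L), so W
n=9: →4(L), so W
n=10: →3(L), so W
n=11: →4(L), so W
n=12: →7(W), 5(W) — all W, so L
n=13: →8(W), 6(W) — all W, so L
n=14: →9(W), 7(W) — all W, so L
n=15: →10(W), 8(W) — all W, so L
n=16: →11(W), 9(W) — all W, so L
n=17: →12(L), so W
n=18: →13(L), so W
n=19: →14(L), so W
n=20: →15(L), so W
n=21: →16(L), so W
n=22: →15(L), so W
n=23: →16(L), so W
Reading off the rows marked L gives the requested list; there are 10 such values of n.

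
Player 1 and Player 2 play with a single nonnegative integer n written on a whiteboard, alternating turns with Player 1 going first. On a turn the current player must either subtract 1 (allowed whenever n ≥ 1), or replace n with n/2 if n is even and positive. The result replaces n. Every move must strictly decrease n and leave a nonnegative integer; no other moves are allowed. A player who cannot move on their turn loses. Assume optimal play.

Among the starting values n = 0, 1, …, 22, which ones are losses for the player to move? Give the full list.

Use the standard recursion: the mover loses at a terminal position; elsewhere, the mover wins exactly when some move hands the opponent an L position.
n=0: no move → L
n=1: can move to 0, which is L ⇒ W
n=2: the only move is to 1(W), a W ⇒ L
n=3: can move to 2, which is L ⇒ W
n=4: can move to 2, which is L ⇒ W
n=5: the only move is to 4(W), a W ⇒ L
n=6: can move to 5, which is L ⇒ W
n=7: the only move is to 6(W), a W ⇒ L
n=8: can move to 7, which is L ⇒ W
n=9: the only move is to 8(W), a W ⇒ L
n=10: can move to 5, which is L ⇒ W
n=11: the only move is to 10(W), a W ⇒ L
n=12: can move to 11, which is L ⇒ W
n=13: the only move is to 12(W), a W ⇒ L
n=14: can move to 7, which is L ⇒ W
n=15: the only move is to 14(W), a W ⇒ L
n=16: can move to 15, which is L ⇒ W
n=17: the only move is to 16(W), a W ⇒ L
n=18: can move to 9, which is L ⇒ W
n=19: the only move is to 18(W), a W ⇒ L
n=20: can move to 19, which is L ⇒ W
n=21: the only move is to 20(W), a W ⇒ L
n=22: can move to 11, which is L ⇒ W
The losing starting values of n are exactly the entries labelled L in this table (11 of them).

0, 2, 5, 7, 9, 11, 13, 15, 17, 19, 21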